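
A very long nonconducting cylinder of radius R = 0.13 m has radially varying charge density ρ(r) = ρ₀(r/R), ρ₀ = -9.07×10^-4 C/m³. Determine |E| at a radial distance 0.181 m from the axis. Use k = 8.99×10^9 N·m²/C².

Coaxial Gaussian cylinder, radius r = 0.181 m, length L (r > R, full charge per length enclosed).
λ_enc = 2π ∫₀^R ρ₀(r'/R)^1 r' dr' = 2πρ₀R²/3 = -3.21e-5 C/m.
Gauss's law: E·2πrL = λ_enc L/ε₀.
E = 2k|λ_enc|/r = 2(8.99×10^9)(3.21e-5)/(0.181) = 3.19×10^6 N/C.

|E| ≈ 3.19e6 N/C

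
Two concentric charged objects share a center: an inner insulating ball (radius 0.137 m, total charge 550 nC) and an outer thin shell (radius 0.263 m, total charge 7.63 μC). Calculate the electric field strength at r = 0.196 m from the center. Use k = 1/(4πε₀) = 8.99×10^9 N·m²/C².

By spherical symmetry E is radial; choose a Gaussian sphere of radius r = 0.196 m (between the bodies, 0.137 m < r < 0.263 m).
Only the inner charge is enclosed; the outer shell contributes nothing inside itself. Q_enc = 550 nC = 5.50×10^-7 C.
Since E is radial and uniform over the Gaussian sphere, Φ = E·4πr² = Q_enc/ε₀.
E = k|Q_enc|/r² = (8.99×10^9)(5.50e-7)/(0.196)² = 1.29×10^5 N/C.

1.29×10^5 N/C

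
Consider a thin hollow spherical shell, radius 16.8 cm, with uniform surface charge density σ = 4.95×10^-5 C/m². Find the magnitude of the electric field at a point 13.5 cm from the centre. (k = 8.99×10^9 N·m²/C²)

E = 0 (no enclosed charge)

By spherical symmetry E is radial; choose a Gaussian sphere of radius r = 13.5 cm (inside the shell, r < 16.8 cm).
No charge lies within this surface, so Q_enc = 0 and Gauss's law gives E·4πr² = 0 ⇒ E = 0.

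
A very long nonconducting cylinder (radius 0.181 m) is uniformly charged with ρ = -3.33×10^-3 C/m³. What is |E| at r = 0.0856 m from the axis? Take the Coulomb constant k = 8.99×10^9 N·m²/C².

Take a coaxial cylindrical Gaussian surface of radius r = 0.0856 m and length L (r < R).
Enclosed charge per unit length: λ_enc = ρ·πr² = (-3.33×10^-3)π(0.0856)² = -7.666e-5 C/m.
Gauss's law: E·2πrL = λ_enc L/ε₀.
E = 2k|λ_enc|/r = 2(8.99×10^9)(7.666×10^-5)/(0.0856) = 1.61e7 N/C.

E = 1.61×10^7 N/C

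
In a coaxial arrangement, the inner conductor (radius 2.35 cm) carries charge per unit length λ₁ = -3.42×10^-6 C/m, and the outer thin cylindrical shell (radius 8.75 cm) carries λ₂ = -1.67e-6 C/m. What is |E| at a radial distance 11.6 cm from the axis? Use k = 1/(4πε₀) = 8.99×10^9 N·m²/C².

|E| = 7.89×10^5 N/C

Coaxial Gaussian cylinder, radius r = 11.6 cm, length L (r > 8.75 cm, enclosing both).
λ_enc = λ₁ + λ₂ = (-3.42×10^-6) + (-1.67×10^-6) = -5.09×10^-6 C/m.
Applying ∮E·dA = Q_enc/ε₀ with the end caps contributing no flux:
E = 2k|λ_enc|/r = 2(8.99×10^9)(5.09×10^-6)/(0.116) = 7.89×10^5 N/C.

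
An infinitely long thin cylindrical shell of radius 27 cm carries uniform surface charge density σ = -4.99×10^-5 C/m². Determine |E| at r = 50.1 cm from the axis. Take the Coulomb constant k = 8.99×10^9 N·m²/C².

Choose a coaxial cylinder of radius r = 50.1 cm (arbitrary length L) as the Gaussian surface (r > 27 cm).
The whole shell is enclosed: λ_enc = σ·2πR = (-4.99e-5)·2π·(0.27) = -8.465×10^-5 C/m.
Applying ∮E·dA = Q_enc/ε₀ with the end caps contributing no flux:
E = 2k|λ_enc|/r = 2(8.99×10^9)(8.465×10^-5)/(0.501) = 3.04×10^6 N/C.

E = 3.04e6 N/C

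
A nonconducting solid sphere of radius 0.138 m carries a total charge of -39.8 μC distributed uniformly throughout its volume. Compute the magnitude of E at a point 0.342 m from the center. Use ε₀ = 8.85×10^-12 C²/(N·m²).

By spherical symmetry E is radial; choose a Gaussian sphere of radius r = 0.342 m (r > R, so the entire charge is enclosed).
Q_enc = -39.8 μC = -3.98×10^-5 C.
Applying ∮E·dA = Q_enc/ε₀ with Φ = E(4πr²):
E = |Q_enc|/(4πε₀r²) = (3.98×10^-5)/(4π·8.85×10^-12·(0.342)²) = 3.06e6 N/C.

E ≈ 3.06×10^6 N/C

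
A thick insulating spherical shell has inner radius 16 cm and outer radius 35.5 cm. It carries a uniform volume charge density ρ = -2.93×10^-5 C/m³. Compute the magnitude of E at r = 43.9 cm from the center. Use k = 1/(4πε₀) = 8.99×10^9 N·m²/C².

E ≈ 2.33e5 N/C

By spherical symmetry E is radial; choose a Gaussian sphere of radius r = 43.9 cm (r > 35.5 cm, enclosing the whole shell).
Q_enc = ρ·(4π/3)(b³ − a³) = (-2.93e-5)·(4π/3)·((0.355)³ − (0.16)³) = -4.988×10^-6 C.
Applying ∮E·dA = Q_enc/ε₀ with Φ = E(4πr²):
E = k|Q_enc|/r² = (8.99×10^9)(4.988×10^-6)/(0.439)² = 2.33e5 N/C.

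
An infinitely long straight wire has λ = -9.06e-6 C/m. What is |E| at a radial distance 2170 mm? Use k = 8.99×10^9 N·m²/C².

Choose a coaxial cylinder of radius r = 2170 mm (arbitrary length L) as the Gaussian surface.
Q_enc = λL, so λ_enc = -9.06e-6 C/m.
Since E is radial and uniform over the curved surface, Φ = E·2πrL = Q_enc/ε₀ = λ_enc L/ε₀.
E = 2k|λ_enc|/r = 2(8.99×10^9)(9.06×10^-6)/(2.17) = 7.51×10^4 N/C.

E = 7.51×10^4 N/C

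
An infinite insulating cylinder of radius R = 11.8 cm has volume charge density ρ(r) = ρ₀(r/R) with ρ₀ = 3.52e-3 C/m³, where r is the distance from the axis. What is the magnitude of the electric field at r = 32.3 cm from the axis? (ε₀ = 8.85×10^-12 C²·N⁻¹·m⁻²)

|E| = 5.72e6 N/C

By cylindrical symmetry E is radial; use a coaxial Gaussian cylinder of radius 32.3 cm and length L (r > R, full charge per length enclosed).
λ_enc = 2π ∫₀^R ρ₀(r'/R)^1 r' dr' = 2πρ₀R²/3 = 1.027e-4 C/m.
By Gauss's law (flux through the curved wall only), E·2πrL = λ_enc L/ε₀.
E = |λ_enc|/(2πε₀r) = (1.027e-4)/(2π·8.85×10^-12·0.323) = 5.72×10^6 N/C.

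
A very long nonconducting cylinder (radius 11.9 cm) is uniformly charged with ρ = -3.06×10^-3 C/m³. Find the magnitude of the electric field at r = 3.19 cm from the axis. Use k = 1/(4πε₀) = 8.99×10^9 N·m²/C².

Take a coaxial cylindrical Gaussian surface of radius r = 3.19 cm and length L (r < R).
Charge inside radius r per length L is ρ·πr²·L, so λ_enc = ρπr² = -9.783×10^-6 C/m.
Applying ∮E·dA = Q_enc/ε₀ with the end caps contributing no flux:
E = 2k|λ_enc|/r = 2(8.99×10^9)(9.783×10^-6)/(0.0319) = 5.51×10^6 N/C.

|E| ≈ 5.51×10^6 N/C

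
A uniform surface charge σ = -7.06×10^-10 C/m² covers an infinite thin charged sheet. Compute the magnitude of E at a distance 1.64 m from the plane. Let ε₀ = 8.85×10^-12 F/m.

By planar symmetry E is perpendicular to the sheet and uniform; use a Gaussian pillbox with flat faces of area A on each side of the sheet.
Flux Φ = 2EA and Q_enc = σA, so 2EA = σA/ε₀ ⇒ E = |σ|/(2ε₀), independent of distance.
E = |σ|/(2ε₀) = (7.06×10^-10)/(2·8.85×10^-12) = 39.9 N/C.

E = 39.9 N/C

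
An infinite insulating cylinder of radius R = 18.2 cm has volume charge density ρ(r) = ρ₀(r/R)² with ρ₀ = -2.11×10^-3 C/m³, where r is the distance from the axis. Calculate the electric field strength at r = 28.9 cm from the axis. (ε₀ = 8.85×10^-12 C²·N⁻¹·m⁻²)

|E| = 6.83×10^6 N/C

Take a coaxial cylindrical Gaussian surface of radius r = 28.9 cm and length L (r > R, full charge per length enclosed).
λ_enc = 2π ∫₀^R ρ₀(r'/R)^2 r' dr' = 2πρ₀R²/4 = -1.098×10^-4 C/m.
Since E is radial and uniform over the curved surface, Φ = E·2πrL = Q_enc/ε₀ = λ_enc L/ε₀.
E = |λ_enc|/(2πε₀r) = (1.098×10^-4)/(2π·8.85×10^-12·0.289) = 6.83×10^6 N/C.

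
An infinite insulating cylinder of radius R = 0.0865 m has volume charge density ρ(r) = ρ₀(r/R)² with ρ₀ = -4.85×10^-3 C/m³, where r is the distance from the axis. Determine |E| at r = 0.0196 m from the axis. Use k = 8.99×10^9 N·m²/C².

|E| = 1.38e5 V/m

Coaxial Gaussian cylinder, radius r = 0.0196 m, length L (r < R).
Integrating ρ over the cross-section to radius r: λ_enc = (2πρ₀/R²) ∫₀^r r'^3 dr' = 2πρ₀ r^4/(4·R²) = -1.503×10^-7 C/m.
Since E is radial and uniform over the curved surface, Φ = E·2πrL = Q_enc/ε₀ = λ_enc L/ε₀.
E = 2k|λ_enc|/r = 2(8.99×10^9)(1.503×10^-7)/(0.0196) = 1.38×10^5 N/C.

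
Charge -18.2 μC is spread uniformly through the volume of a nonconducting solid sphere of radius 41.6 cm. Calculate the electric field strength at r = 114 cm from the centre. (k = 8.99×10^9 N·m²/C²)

1.26e5 N/C

Symmetry ⇒ E = E(r) r̂. Gaussian sphere of radius r = 114 cm (r > R, so the entire charge is enclosed).
Q_enc = -18.2 μC = -1.82×10^-5 C.
By Gauss's law, ∮E·dA = E·4πr² = Q_enc/ε₀.
E = k|Q_enc|/r² = (8.99×10^9)(1.82×10^-5)/(1.14)² = 1.26×10^5 N/C.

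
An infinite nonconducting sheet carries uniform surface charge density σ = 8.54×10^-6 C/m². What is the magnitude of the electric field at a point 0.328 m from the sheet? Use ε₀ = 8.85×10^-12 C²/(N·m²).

E = 4.82e5 N/C

By planar symmetry E is perpendicular to the sheet and uniform; use a Gaussian pillbox with flat faces of area A on each side of the sheet.
Flux Φ = 2EA and Q_enc = σA, so 2EA = σA/ε₀ ⇒ E = |σ|/(2ε₀), independent of distance.
E = |σ|/(2ε₀) = (8.54×10^-6)/(2·8.85×10^-12) = 4.82×10^5 N/C.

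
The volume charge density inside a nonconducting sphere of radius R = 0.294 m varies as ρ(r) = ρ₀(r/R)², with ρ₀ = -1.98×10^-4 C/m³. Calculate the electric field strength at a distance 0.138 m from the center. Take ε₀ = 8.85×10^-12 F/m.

Symmetry ⇒ E = E(r) r̂. Gaussian sphere of radius r = 0.138 m (r < R).
Integrate the density: Q_enc = 4π ∫₀^r ρ₀(r'/R)^2 r'² dr' = 4πρ₀ r^5/(5·R²) = -2.881×10^-7 C.
Gauss's law: E·4πr² = Q_enc/ε₀.
E = |Q_enc|/(4πε₀r²) = (2.881×10^-7)/(4π·8.85×10^-12·(0.138)²) = 1.36×10^5 N/C.

E = 1.36×10^5 N/C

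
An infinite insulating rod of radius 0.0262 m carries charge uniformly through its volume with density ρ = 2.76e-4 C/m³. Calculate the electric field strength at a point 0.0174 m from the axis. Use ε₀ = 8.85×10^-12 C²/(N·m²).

|E| = 2.71×10^5 N/C

Coaxial Gaussian cylinder, radius r = 0.0174 m, length L (r < R).
Charge inside radius r per length L is ρ·πr²·L, so λ_enc = ρπr² = 2.625e-7 C/m.
By Gauss's law (flux through the curved wall only), E·2πrL = λ_enc L/ε₀.
E = |λ_enc|/(2πε₀r) = (2.625×10^-7)/(2π·8.85×10^-12·0.0174) = 2.71×10^5 N/C.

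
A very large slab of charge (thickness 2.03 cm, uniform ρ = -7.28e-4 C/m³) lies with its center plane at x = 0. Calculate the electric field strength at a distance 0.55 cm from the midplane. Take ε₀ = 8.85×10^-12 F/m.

By symmetry E is perpendicular to the slab. A Gaussian pillbox from −0.55 cm to +0.55 cm (face area A) lies entirely within the slab.
Q_enc = ρ·(2x)·A and flux = 2EA, so 2EA = 2ρxA/ε₀ ⇒ E = |ρ|x/ε₀.
E = (7.28×10^-4)(0.0055)/(8.85×10^-12) = 4.52e5 N/C.

E ≈ 4.52e5 N/C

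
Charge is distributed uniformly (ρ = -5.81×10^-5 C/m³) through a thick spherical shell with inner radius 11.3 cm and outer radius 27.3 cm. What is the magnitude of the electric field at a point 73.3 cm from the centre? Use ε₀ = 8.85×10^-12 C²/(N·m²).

Use a concentric Gaussian sphere at r = 73.3 cm (r > 27.3 cm, enclosing the whole shell).
Q_enc = ρ·(4π/3)(b³ − a³) = (-5.81e-5)·(4π/3)·((0.273)³ − (0.113)³) = -4.601e-6 C.
Applying ∮E·dA = Q_enc/ε₀ with Φ = E(4πr²):
E = |Q_enc|/(4πε₀r²) = (4.601e-6)/(4π·8.85×10^-12·(0.733)²) = 7.70×10^4 N/C.

|E| = 7.70×10^4 V/m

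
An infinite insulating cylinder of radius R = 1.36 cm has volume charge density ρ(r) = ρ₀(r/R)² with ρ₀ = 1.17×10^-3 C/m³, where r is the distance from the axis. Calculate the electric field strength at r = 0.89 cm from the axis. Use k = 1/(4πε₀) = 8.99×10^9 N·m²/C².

Choose a coaxial cylinder of radius r = 0.89 cm (arbitrary length L) as the Gaussian surface (r < R).
Integrating ρ over the cross-section to radius r: λ_enc = (2πρ₀/R²) ∫₀^r r'^3 dr' = 2πρ₀ r^4/(4·R²) = 6.234×10^-8 C/m.
Since E is radial and uniform over the curved surface, Φ = E·2πrL = Q_enc/ε₀ = λ_enc L/ε₀.
E = 2k|λ_enc|/r = 2(8.99×10^9)(6.234×10^-8)/(0.0089) = 1.26e5 N/C.

E ≈ 1.26e5 V/m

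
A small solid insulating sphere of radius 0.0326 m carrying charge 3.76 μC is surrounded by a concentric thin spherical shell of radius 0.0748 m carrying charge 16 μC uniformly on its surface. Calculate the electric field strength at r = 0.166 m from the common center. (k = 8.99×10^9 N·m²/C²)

Symmetry ⇒ E = E(r) r̂. Gaussian sphere of radius r = 0.166 m (r > 0.0748 m, enclosing both).
Q_enc = (3.76 μC) + (16 μC) = 1.976×10^-5 C.
Since E is radial and uniform over the Gaussian sphere, Φ = E·4πr² = Q_enc/ε₀.
E = k|Q_enc|/r² = (8.99×10^9)(1.976×10^-5)/(0.166)² = 6.45×10^6 N/C.

6.45×10^6 N/C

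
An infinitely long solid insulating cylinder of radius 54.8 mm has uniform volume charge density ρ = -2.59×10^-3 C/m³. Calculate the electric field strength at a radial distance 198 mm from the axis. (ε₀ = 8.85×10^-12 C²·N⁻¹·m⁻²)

By cylindrical symmetry E is radial; use a coaxial Gaussian cylinder of radius 198 mm and length L (r > 54.8 mm, full cross-section enclosed).
λ_enc = ρ·πR² = (-2.59×10^-3)π(0.0548)² = -2.443×10^-5 C/m.
By Gauss's law (flux through the curved wall only), E·2πrL = λ_enc L/ε₀.
E = |λ_enc|/(2πε₀r) = (2.443×10^-5)/(2π·8.85×10^-12·0.198) = 2.22e6 N/C.

|E| ≈ 2.22×10^6 N/C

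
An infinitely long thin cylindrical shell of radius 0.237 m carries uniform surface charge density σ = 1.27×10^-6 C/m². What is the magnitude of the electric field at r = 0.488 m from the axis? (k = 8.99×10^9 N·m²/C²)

Coaxial Gaussian cylinder, radius r = 0.488 m, length L (r > 0.237 m).
The whole shell is enclosed: λ_enc = σ·2πR = (1.27×10^-6)·2π·(0.237) = 1.891×10^-6 C/m.
Gauss's law: E·2πrL = λ_enc L/ε₀.
E = 2k|λ_enc|/r = 2(8.99×10^9)(1.891×10^-6)/(0.488) = 6.97×10^4 N/C.

E ≈ 6.97×10^4 N/C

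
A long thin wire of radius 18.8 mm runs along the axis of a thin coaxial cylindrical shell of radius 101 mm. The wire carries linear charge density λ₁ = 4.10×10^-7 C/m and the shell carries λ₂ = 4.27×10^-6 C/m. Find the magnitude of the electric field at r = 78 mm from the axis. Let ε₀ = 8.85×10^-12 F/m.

Choose a coaxial cylinder of radius r = 78 mm (arbitrary length L) as the Gaussian surface (between the conductors, 18.8 mm < r < 101 mm).
Only the inner wire is enclosed; the outer shell contributes nothing inside itself. λ_enc = λ₁ = 4.10e-7 C/m.
Since E is radial and uniform over the curved surface, Φ = E·2πrL = Q_enc/ε₀ = λ_enc L/ε₀.
E = |λ_enc|/(2πε₀r) = (4.10×10^-7)/(2π·8.85×10^-12·0.078) = 9.45×10^4 N/C.

|E| ≈ 9.45e4 V/m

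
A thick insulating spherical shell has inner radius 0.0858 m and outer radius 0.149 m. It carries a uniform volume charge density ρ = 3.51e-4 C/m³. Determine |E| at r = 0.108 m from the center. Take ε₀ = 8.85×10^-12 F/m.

|E| ≈ 7.12×10^5 V/m

Symmetry ⇒ E = E(r) r̂. Gaussian sphere of radius r = 0.108 m (within the shell material, 0.0858 m < r < 0.149 m).
Only the shell between 0.0858 m and r is enclosed: Q_enc = ρ·(4π/3)(r³ − a³) = (3.51×10^-4)·(4π/3)·((0.108)³ − (0.0858)³) = 9.234e-7 C.
Gauss's law: E·4πr² = Q_enc/ε₀.
E = |Q_enc|/(4πε₀r²) = (9.234×10^-7)/(4π·8.85×10^-12·(0.108)²) = 7.12×10^5 N/C.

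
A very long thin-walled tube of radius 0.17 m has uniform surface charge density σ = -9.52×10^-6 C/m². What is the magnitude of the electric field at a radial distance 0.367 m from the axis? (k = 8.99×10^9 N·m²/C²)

Take a coaxial cylindrical Gaussian surface of radius r = 0.367 m and length L (r > 0.17 m).
The whole shell is enclosed: λ_enc = σ·2πR = (-9.52×10^-6)·2π·(0.17) = -1.017×10^-5 C/m.
By Gauss's law (flux through the curved wall only), E·2πrL = λ_enc L/ε₀.
E = 2k|λ_enc|/r = 2(8.99×10^9)(1.017×10^-5)/(0.367) = 4.98e5 N/C.

|E| ≈ 4.98×10^5 N/C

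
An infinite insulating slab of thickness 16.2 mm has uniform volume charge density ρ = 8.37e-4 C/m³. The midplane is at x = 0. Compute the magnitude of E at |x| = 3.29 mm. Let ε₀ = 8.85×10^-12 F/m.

|E| ≈ 3.11×10^5 N/C

By symmetry E is perpendicular to the slab. A Gaussian pillbox from −3.29 mm to +3.29 mm (face area A) lies entirely within the slab.
Q_enc = ρ·(2x)·A and flux = 2EA, so 2EA = 2ρxA/ε₀ ⇒ E = |ρ|x/ε₀.
E = (8.37×10^-4)(0.00329)/(8.85×10^-12) = 3.11×10^5 N/C.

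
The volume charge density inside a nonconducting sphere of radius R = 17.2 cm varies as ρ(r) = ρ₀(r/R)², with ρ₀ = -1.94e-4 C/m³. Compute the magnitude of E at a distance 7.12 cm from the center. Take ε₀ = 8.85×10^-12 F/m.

By spherical symmetry E is radial; choose a Gaussian sphere of radius r = 7.12 cm (r < R).
Integrate the density: Q_enc = 4π ∫₀^r ρ₀(r'/R)^2 r'² dr' = 4πρ₀ r^5/(5·R²) = -3.016e-8 C.
Gauss's law: E·4πr² = Q_enc/ε₀.
E = |Q_enc|/(4πε₀r²) = (3.016×10^-8)/(4π·8.85×10^-12·(0.0712)²) = 5.35e4 N/C.

E = 5.35e4 N/C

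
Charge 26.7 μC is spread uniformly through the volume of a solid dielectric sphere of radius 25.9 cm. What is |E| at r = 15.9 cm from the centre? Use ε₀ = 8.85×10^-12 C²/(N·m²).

2.20×10^6 N/C

Symmetry ⇒ E = E(r) r̂. Gaussian sphere of radius r = 15.9 cm (r < R).
Only the charge within r is enclosed: Q_enc = Q·(r/R)³ = (26.7 μC)·(15.9 cm/25.9 cm)³ = 6.177×10^-6 C.
By Gauss's law, ∮E·dA = E·4πr² = Q_enc/ε₀.
E = |Q_enc|/(4πε₀r²) = (6.177e-6)/(4π·8.85×10^-12·(0.159)²) = 2.20e6 N/C.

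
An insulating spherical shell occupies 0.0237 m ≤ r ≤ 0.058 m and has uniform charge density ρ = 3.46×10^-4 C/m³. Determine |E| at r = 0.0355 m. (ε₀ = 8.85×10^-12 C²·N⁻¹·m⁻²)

3.25×10^5 N/C

Take a concentric spherical Gaussian surface of radius r = 0.0355 m (within the shell material, 0.0237 m < r < 0.058 m).
Enclosed charge is the volume from a to r: Q_enc = (4π/3)ρ(r³ − a³) = 4.555e-8 C.
By Gauss's law, ∮E·dA = E·4πr² = Q_enc/ε₀.
E = |Q_enc|/(4πε₀r²) = (4.555e-8)/(4π·8.85×10^-12·(0.0355)²) = 3.25e5 N/C.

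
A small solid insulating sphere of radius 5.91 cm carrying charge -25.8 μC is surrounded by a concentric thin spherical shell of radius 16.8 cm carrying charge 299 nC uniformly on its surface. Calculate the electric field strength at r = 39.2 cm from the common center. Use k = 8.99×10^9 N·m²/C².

Symmetry ⇒ E = E(r) r̂. Gaussian sphere of radius r = 39.2 cm (r > 16.8 cm, enclosing both).
Q_enc = (-25.8 μC) + (299 nC) = -2.55×10^-5 C.
Applying ∮E·dA = Q_enc/ε₀ with Φ = E(4πr²):
E = k|Q_enc|/r² = (8.99×10^9)(2.55×10^-5)/(0.392)² = 1.49×10^6 N/C.

1.49e6 N/C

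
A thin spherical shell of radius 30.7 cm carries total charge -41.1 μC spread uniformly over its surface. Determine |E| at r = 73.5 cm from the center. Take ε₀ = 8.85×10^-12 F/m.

|E| = 6.84e5 V/m

Use a concentric Gaussian sphere at r = 73.5 cm (r > 30.7 cm).
The entire shell is enclosed: Q_enc = -4.11×10^-5 C.
Gauss's law: E·4πr² = Q_enc/ε₀.
E = |Q_enc|/(4πε₀r²) = (4.11×10^-5)/(4π·8.85×10^-12·(0.735)²) = 6.84×10^5 N/C.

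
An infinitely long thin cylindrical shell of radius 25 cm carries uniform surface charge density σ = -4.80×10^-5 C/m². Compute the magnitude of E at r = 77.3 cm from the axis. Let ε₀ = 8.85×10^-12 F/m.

|E| = 1.75e6 N/C

Take a coaxial cylindrical Gaussian surface of radius r = 77.3 cm and length L (r > 25 cm).
The whole shell is enclosed: λ_enc = σ·2πR = (-4.80×10^-5)·2π·(0.25) = -7.54×10^-5 C/m.
By Gauss's law (flux through the curved wall only), E·2πrL = λ_enc L/ε₀.
E = |λ_enc|/(2πε₀r) = (7.54×10^-5)/(2π·8.85×10^-12·0.773) = 1.75e6 N/C.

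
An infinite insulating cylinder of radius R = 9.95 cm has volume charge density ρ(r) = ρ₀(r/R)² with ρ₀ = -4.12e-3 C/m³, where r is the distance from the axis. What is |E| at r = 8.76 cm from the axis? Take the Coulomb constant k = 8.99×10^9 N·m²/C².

|E| = 7.90×10^6 N/C

Choose a coaxial cylinder of radius r = 8.76 cm (arbitrary length L) as the Gaussian surface (r < R).
λ_enc = ∫₀^r ρ(r')·2πr' dr' = (2πρ₀/R²)·r^4/4 = -3.849×10^-5 C/m.
Applying ∮E·dA = Q_enc/ε₀ with the end caps contributing no flux:
E = 2k|λ_enc|/r = 2(8.99×10^9)(3.849×10^-5)/(0.0876) = 7.90×10^6 N/C.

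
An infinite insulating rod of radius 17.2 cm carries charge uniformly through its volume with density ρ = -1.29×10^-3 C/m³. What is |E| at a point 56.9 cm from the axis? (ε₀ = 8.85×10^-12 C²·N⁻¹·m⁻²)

|E| = 3.79×10^6 N/C

By cylindrical symmetry E is radial; use a coaxial Gaussian cylinder of radius 56.9 cm and length L (r > 17.2 cm, full cross-section enclosed).
λ_enc = ρ·πR² = (-1.29×10^-3)π(0.172)² = -1.199e-4 C/m.
Applying ∮E·dA = Q_enc/ε₀ with the end caps contributing no flux:
E = |λ_enc|/(2πε₀r) = (1.199e-4)/(2π·8.85×10^-12·0.569) = 3.79×10^6 N/C.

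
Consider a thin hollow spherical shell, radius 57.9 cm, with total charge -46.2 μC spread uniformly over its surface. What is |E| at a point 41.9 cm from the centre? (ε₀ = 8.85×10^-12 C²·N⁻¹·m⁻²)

Take a concentric spherical Gaussian surface of radius r = 41.9 cm (inside the shell, r < 57.9 cm).
No charge lies within this surface, so Q_enc = 0 and Gauss's law gives E·4πr² = 0 ⇒ E = 0.

|E| = 0 V/m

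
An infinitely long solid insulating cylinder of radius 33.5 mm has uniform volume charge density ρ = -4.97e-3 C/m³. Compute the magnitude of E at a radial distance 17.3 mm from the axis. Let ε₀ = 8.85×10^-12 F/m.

Coaxial Gaussian cylinder, radius r = 17.3 mm, length L (r < R).
Charge inside radius r per length L is ρ·πr²·L, so λ_enc = ρπr² = -4.673×10^-6 C/m.
Gauss's law: E·2πrL = λ_enc L/ε₀.
E = |λ_enc|/(2πε₀r) = (4.673×10^-6)/(2π·8.85×10^-12·0.0173) = 4.86×10^6 N/C.

|E| = 4.86×10^6 N/C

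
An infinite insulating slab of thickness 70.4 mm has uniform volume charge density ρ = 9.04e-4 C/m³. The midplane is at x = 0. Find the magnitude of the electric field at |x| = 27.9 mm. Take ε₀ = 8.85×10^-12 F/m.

By symmetry E is perpendicular to the slab. A Gaussian pillbox from −27.9 mm to +27.9 mm (face area A) lies entirely within the slab.
Q_enc = ρ·(2x)·A and flux = 2EA, so 2EA = 2ρxA/ε₀ ⇒ E = |ρ|x/ε₀.
E = (9.04e-4)(0.0279)/(8.85×10^-12) = 2.85e6 N/C.

2.85×10^6 N/C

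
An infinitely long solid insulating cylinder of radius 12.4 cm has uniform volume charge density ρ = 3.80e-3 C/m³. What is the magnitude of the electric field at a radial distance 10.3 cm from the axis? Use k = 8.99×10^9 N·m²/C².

Coaxial Gaussian cylinder, radius r = 10.3 cm, length L (r < R).
Enclosed charge per unit length: λ_enc = ρ·πr² = (3.80e-3)π(0.103)² = 1.267×10^-4 C/m.
Since E is radial and uniform over the curved surface, Φ = E·2πrL = Q_enc/ε₀ = λ_enc L/ε₀.
E = 2k|λ_enc|/r = 2(8.99×10^9)(1.267×10^-4)/(0.103) = 2.21×10^7 N/C.

|E| = 2.21×10^7 V/m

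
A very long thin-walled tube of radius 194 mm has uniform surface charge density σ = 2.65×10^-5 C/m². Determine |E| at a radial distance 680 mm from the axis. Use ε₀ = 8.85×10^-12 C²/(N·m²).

By cylindrical symmetry E is radial; use a coaxial Gaussian cylinder of radius 680 mm and length L (r > 194 mm).
The whole shell is enclosed: λ_enc = σ·2πR = (2.65×10^-5)·2π·(0.194) = 3.23×10^-5 C/m.
Applying ∮E·dA = Q_enc/ε₀ with the end caps contributing no flux:
E = |λ_enc|/(2πε₀r) = (3.23×10^-5)/(2π·8.85×10^-12·0.68) = 8.54e5 N/C.

8.54e5 N/C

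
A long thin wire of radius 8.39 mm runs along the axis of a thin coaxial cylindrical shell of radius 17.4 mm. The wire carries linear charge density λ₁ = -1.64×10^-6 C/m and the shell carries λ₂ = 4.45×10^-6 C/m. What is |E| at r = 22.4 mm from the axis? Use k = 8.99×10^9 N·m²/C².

Coaxial Gaussian cylinder, radius r = 22.4 mm, length L (r > 17.4 mm, enclosing both).
λ_enc = λ₁ + λ₂ = (-1.64e-6) + (4.45×10^-6) = 2.81×10^-6 C/m.
By Gauss's law (flux through the curved wall only), E·2πrL = λ_enc L/ε₀.
E = 2k|λ_enc|/r = 2(8.99×10^9)(2.81e-6)/(0.0224) = 2.26×10^6 N/C.

|E| ≈ 2.26×10^6 N/C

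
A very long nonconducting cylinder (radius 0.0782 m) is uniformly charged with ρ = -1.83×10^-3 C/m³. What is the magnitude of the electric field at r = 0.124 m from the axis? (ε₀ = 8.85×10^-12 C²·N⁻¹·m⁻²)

|E| ≈ 5.10×10^6 N/C

Take a coaxial cylindrical Gaussian surface of radius r = 0.124 m and length L (r > 0.0782 m, full cross-section enclosed).
λ_enc = ρ·πR² = (-1.83e-3)π(0.0782)² = -3.516e-5 C/m.
By Gauss's law (flux through the curved wall only), E·2πrL = λ_enc L/ε₀.
E = |λ_enc|/(2πε₀r) = (3.516×10^-5)/(2π·8.85×10^-12·0.124) = 5.10e6 N/C.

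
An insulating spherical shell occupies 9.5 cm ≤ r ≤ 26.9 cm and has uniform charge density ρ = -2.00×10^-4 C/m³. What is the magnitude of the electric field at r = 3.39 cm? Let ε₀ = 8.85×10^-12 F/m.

E = 0 (no enclosed charge)

Symmetry ⇒ E = E(r) r̂. Gaussian sphere of radius r = 3.39 cm (r < 9.5 cm, inside the empty cavity).
Q_enc = 0 (all charge lies at larger r); Gauss's law gives E = 0.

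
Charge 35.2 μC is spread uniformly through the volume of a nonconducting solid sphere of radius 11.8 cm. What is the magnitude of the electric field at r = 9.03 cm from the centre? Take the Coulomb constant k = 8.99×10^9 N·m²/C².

E = 1.74×10^7 N/C

Use a concentric Gaussian sphere at r = 9.03 cm (r < R).
Only the charge within r is enclosed: Q_enc = Q·(r/R)³ = (35.2 μC)·(9.03 cm/11.8 cm)³ = 1.577×10^-5 C.
Gauss's law: E·4πr² = Q_enc/ε₀.
E = k|Q_enc|/r² = (8.99×10^9)(1.577×10^-5)/(0.0903)² = 1.74e7 N/C.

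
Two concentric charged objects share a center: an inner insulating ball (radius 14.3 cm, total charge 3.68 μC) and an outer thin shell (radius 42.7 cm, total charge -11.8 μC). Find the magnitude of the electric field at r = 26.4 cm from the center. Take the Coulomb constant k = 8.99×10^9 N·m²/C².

Take a concentric spherical Gaussian surface of radius r = 26.4 cm (between the bodies, 14.3 cm < r < 42.7 cm).
Only the inner charge is enclosed; the outer shell contributes nothing inside itself. Q_enc = 3.68 μC = 3.68×10^-6 C.
By Gauss's law, ∮E·dA = E·4πr² = Q_enc/ε₀.
E = k|Q_enc|/r² = (8.99×10^9)(3.68×10^-6)/(0.264)² = 4.75×10^5 N/C.

|E| = 4.75×10^5 N/C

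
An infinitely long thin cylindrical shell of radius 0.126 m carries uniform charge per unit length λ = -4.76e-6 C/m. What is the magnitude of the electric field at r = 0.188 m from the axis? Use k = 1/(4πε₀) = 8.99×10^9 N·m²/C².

4.55×10^5 V/m

Coaxial Gaussian cylinder, radius r = 0.188 m, length L (r > 0.126 m).
The full line charge is enclosed: λ_enc = -4.76×10^-6 C/m.
Since E is radial and uniform over the curved surface, Φ = E·2πrL = Q_enc/ε₀ = λ_enc L/ε₀.
E = 2k|λ_enc|/r = 2(8.99×10^9)(4.76e-6)/(0.188) = 4.55×10^5 N/C.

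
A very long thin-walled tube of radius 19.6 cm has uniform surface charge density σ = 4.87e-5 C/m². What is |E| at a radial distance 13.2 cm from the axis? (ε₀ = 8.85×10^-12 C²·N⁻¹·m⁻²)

Take a coaxial cylindrical Gaussian surface of radius r = 13.2 cm and length L (r < 19.6 cm, inside the shell).
All the surface charge lies outside this cylinder: Q_enc = 0, hence E = 0.

E = 0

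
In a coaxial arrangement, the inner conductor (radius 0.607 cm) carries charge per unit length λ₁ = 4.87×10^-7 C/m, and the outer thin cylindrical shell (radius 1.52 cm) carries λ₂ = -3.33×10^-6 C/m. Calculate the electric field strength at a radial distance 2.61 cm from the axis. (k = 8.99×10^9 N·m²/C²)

Choose a coaxial cylinder of radius r = 2.61 cm (arbitrary length L) as the Gaussian surface (r > 1.52 cm, enclosing both).
λ_enc = λ₁ + λ₂ = (4.87×10^-7) + (-3.33×10^-6) = -2.843e-6 C/m.
Gauss's law: E·2πrL = λ_enc L/ε₀.
E = 2k|λ_enc|/r = 2(8.99×10^9)(2.843×10^-6)/(0.0261) = 1.96e6 N/C.

E = 1.96×10^6 V/m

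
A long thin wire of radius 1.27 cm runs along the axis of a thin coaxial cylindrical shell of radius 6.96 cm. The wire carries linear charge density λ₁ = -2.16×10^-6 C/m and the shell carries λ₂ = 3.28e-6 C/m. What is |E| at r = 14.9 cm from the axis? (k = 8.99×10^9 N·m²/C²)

1.35e5 N/C

Choose a coaxial cylinder of radius r = 14.9 cm (arbitrary length L) as the Gaussian surface (r > 6.96 cm, enclosing both).
λ_enc = λ₁ + λ₂ = (-2.16×10^-6) + (3.28e-6) = 1.12e-6 C/m.
Since E is radial and uniform over the curved surface, Φ = E·2πrL = Q_enc/ε₀ = λ_enc L/ε₀.
E = 2k|λ_enc|/r = 2(8.99×10^9)(1.12×10^-6)/(0.149) = 1.35×10^5 N/C.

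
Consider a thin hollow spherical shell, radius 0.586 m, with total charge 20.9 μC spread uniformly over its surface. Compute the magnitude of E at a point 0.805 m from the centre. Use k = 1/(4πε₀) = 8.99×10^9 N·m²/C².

Symmetry ⇒ E = E(r) r̂. Gaussian sphere of radius r = 0.805 m (r > 0.586 m).
The entire shell is enclosed: Q_enc = 2.09e-5 C.
By Gauss's law, ∮E·dA = E·4πr² = Q_enc/ε₀.
E = k|Q_enc|/r² = (8.99×10^9)(2.09×10^-5)/(0.805)² = 2.90×10^5 N/C.

E ≈ 2.90×10^5 N/C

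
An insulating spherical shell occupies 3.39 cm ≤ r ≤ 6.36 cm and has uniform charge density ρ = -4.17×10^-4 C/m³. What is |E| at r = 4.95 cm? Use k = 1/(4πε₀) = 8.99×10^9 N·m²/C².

Symmetry ⇒ E = E(r) r̂. Gaussian sphere of radius r = 4.95 cm (within the shell material, 3.39 cm < r < 6.36 cm).
Enclosed charge is the volume from a to r: Q_enc = (4π/3)ρ(r³ − a³) = -1.438×10^-7 C.
Applying ∮E·dA = Q_enc/ε₀ with Φ = E(4πr²):
E = k|Q_enc|/r² = (8.99×10^9)(1.438×10^-7)/(0.0495)² = 5.28e5 N/C.

|E| ≈ 5.28×10^5 N/C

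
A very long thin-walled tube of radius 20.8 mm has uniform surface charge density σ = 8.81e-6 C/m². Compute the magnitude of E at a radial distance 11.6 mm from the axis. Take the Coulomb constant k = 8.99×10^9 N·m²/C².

By cylindrical symmetry E is radial; use a coaxial Gaussian cylinder of radius 11.6 mm and length L (r < 20.8 mm, inside the shell).
All the surface charge lies outside this cylinder: Q_enc = 0, hence E = 0.

E = 0 (no enclosed charge)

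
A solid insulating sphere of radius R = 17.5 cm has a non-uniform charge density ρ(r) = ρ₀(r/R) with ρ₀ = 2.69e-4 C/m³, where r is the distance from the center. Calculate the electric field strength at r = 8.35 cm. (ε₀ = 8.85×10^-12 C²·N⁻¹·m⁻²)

Take a concentric spherical Gaussian surface of radius r = 8.35 cm (r < R).
Integrate the density: Q_enc = 4π ∫₀^r ρ₀(r'/R)^1 r'² dr' = 4πρ₀ r^4/(4·R) = 2.348×10^-7 C.
By Gauss's law, ∮E·dA = E·4πr² = Q_enc/ε₀.
E = |Q_enc|/(4πε₀r²) = (2.348×10^-7)/(4π·8.85×10^-12·(0.0835)²) = 3.03×10^5 N/C.

|E| ≈ 3.03e5 N/C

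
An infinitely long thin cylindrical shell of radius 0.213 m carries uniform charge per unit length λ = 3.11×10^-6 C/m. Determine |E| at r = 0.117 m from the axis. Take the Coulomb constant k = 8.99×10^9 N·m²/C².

|E| = 0 N/C

Choose a coaxial cylinder of radius r = 0.117 m (arbitrary length L) as the Gaussian surface (r < 0.213 m, inside the shell).
No charge is enclosed, so Gauss's law gives E·2πrL = 0 ⇒ E = 0.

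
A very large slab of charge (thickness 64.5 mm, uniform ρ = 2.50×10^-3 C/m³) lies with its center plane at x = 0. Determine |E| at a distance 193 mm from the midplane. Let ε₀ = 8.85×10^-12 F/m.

The point |x| = 193 mm lies outside the slab (half-thickness 0.03225 m). A symmetric pillbox spanning the full slab encloses Q_enc = ρ·d·A.
Flux = 2EA ⇒ E = |ρ|d/(2ε₀), independent of distance outside.
E = (2.50e-3)(0.0645)/(2·8.85×10^-12) = 9.11×10^6 N/C.

|E| ≈ 9.11×10^6 N/C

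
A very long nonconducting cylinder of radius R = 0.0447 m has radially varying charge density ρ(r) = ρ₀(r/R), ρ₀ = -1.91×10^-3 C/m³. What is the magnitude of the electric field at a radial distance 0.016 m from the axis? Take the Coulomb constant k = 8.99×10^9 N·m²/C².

|E| ≈ 4.12×10^5 V/m

Take a coaxial cylindrical Gaussian surface of radius r = 0.016 m and length L (r < R).
Integrating ρ over the cross-section to radius r: λ_enc = (2πρ₀/R) ∫₀^r r'^2 dr' = 2πρ₀ r^3/(3·R) = -3.666e-7 C/m.
By Gauss's law (flux through the curved wall only), E·2πrL = λ_enc L/ε₀.
E = 2k|λ_enc|/r = 2(8.99×10^9)(3.666×10^-7)/(0.016) = 4.12×10^5 N/C.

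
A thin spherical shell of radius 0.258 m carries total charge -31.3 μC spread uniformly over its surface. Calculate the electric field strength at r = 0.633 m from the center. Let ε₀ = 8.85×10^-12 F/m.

Use a concentric Gaussian sphere at r = 0.633 m (r > 0.258 m).
The entire shell is enclosed: Q_enc = -3.13×10^-5 C.
By Gauss's law, ∮E·dA = E·4πr² = Q_enc/ε₀.
E = |Q_enc|/(4πε₀r²) = (3.13×10^-5)/(4π·8.85×10^-12·(0.633)²) = 7.02×10^5 N/C.

|E| ≈ 7.02×10^5 N/C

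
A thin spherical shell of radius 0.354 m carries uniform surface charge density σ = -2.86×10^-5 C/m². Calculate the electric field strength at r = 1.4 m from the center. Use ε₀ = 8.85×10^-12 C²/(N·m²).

By spherical symmetry E is radial; choose a Gaussian sphere of radius r = 1.4 m (r > 0.354 m).
The entire shell is enclosed: Q_enc = σ·4πR² = (-2.86×10^-5)·4π·(0.354)² = -4.504×10^-5 C.
By Gauss's law, ∮E·dA = E·4πr² = Q_enc/ε₀.
E = |Q_enc|/(4πε₀r²) = (4.504×10^-5)/(4π·8.85×10^-12·(1.4)²) = 2.07×10^5 N/C.

|E| = 2.07×10^5 N/C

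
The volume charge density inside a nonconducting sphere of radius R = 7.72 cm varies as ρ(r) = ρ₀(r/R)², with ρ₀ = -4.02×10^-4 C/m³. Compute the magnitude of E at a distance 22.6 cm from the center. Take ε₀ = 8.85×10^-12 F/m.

Take a concentric spherical Gaussian surface of radius r = 22.6 cm (r > R, all charge enclosed).
Q_enc = 4π ∫₀^R ρ₀(r'/R)^2 r'² dr' = 4πρ₀R³/5 = -4.649e-7 C.
Since E is radial and uniform over the Gaussian sphere, Φ = E·4πr² = Q_enc/ε₀.
E = |Q_enc|/(4πε₀r²) = (4.649×10^-7)/(4π·8.85×10^-12·(0.226)²) = 8.18×10^4 N/C.

E ≈ 8.18e4 V/m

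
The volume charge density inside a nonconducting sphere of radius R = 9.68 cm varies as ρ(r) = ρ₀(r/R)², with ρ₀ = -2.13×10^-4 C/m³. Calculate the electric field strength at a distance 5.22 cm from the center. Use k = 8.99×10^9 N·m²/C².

Symmetry ⇒ E = E(r) r̂. Gaussian sphere of radius r = 5.22 cm (r < R).
Integrate the density: Q_enc = 4π ∫₀^r ρ₀(r'/R)^2 r'² dr' = 4πρ₀ r^5/(5·R²) = -2.214×10^-8 C.
By Gauss's law, ∮E·dA = E·4πr² = Q_enc/ε₀.
E = k|Q_enc|/r² = (8.99×10^9)(2.214×10^-8)/(0.0522)² = 7.31e4 N/C.

E = 7.31×10^4 V/m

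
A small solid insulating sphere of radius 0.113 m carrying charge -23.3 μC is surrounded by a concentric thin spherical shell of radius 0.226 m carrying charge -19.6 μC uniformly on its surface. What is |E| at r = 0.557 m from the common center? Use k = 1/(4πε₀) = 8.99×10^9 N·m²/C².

|E| ≈ 1.24×10^6 V/m

Use a concentric Gaussian sphere at r = 0.557 m (r > 0.226 m, enclosing both).
Q_enc = (-23.3 μC) + (-19.6 μC) = -4.29×10^-5 C.
Gauss's law: E·4πr² = Q_enc/ε₀.
E = k|Q_enc|/r² = (8.99×10^9)(4.29×10^-5)/(0.557)² = 1.24e6 N/C.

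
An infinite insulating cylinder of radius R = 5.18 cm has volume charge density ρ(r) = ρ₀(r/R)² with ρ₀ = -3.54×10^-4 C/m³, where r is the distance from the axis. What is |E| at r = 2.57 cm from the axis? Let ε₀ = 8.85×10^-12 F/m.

By cylindrical symmetry E is radial; use a coaxial Gaussian cylinder of radius 2.57 cm and length L (r < R).
Integrating ρ over the cross-section to radius r: λ_enc = (2πρ₀/R²) ∫₀^r r'^3 dr' = 2πρ₀ r^4/(4·R²) = -9.041×10^-8 C/m.
Applying ∮E·dA = Q_enc/ε₀ with the end caps contributing no flux:
E = |λ_enc|/(2πε₀r) = (9.041e-8)/(2π·8.85×10^-12·0.0257) = 6.33×10^4 N/C.

|E| ≈ 6.33e4 N/C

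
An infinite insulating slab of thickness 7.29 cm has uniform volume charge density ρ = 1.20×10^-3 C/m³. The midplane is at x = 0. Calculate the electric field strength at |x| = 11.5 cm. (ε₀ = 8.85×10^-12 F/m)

E ≈ 4.94×10^6 N/C

The point |x| = 11.5 cm lies outside the slab (half-thickness 0.03645 m). A symmetric pillbox spanning the full slab encloses Q_enc = ρ·d·A.
Flux = 2EA ⇒ E = |ρ|d/(2ε₀), independent of distance outside.
E = (1.20×10^-3)(0.0729)/(2·8.85×10^-12) = 4.94×10^6 N/C.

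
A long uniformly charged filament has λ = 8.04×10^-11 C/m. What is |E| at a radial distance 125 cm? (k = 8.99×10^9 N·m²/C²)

Coaxial Gaussian cylinder, radius r = 125 cm, length L.
Q_enc = λL, so λ_enc = 8.04×10^-11 C/m.
Since E is radial and uniform over the curved surface, Φ = E·2πrL = Q_enc/ε₀ = λ_enc L/ε₀.
E = 2k|λ_enc|/r = 2(8.99×10^9)(8.04×10^-11)/(1.25) = 1.16 N/C.

|E| ≈ 1.16 N/C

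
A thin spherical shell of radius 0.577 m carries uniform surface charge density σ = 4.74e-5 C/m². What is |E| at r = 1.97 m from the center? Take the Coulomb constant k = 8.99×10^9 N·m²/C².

By spherical symmetry E is radial; choose a Gaussian sphere of radius r = 1.97 m (r > 0.577 m).
The entire shell is enclosed: Q_enc = σ·4πR² = (4.74×10^-5)·4π·(0.577)² = 1.983×10^-4 C.
Gauss's law: E·4πr² = Q_enc/ε₀.
E = k|Q_enc|/r² = (8.99×10^9)(1.983×10^-4)/(1.97)² = 4.59e5 N/C.

4.59e5 N/C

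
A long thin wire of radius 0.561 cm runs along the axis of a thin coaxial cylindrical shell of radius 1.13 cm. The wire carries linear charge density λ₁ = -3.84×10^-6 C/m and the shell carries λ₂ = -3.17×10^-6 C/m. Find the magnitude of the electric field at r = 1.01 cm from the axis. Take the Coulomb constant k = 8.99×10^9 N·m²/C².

E = 6.84×10^6 V/m

Take a coaxial cylindrical Gaussian surface of radius r = 1.01 cm and length L (between the conductors, 0.561 cm < r < 1.13 cm).
Only the inner wire is enclosed; the outer shell contributes nothing inside itself. λ_enc = λ₁ = -3.84×10^-6 C/m.
By Gauss's law (flux through the curved wall only), E·2πrL = λ_enc L/ε₀.
E = 2k|λ_enc|/r = 2(8.99×10^9)(3.84×10^-6)/(0.0101) = 6.84e6 N/C.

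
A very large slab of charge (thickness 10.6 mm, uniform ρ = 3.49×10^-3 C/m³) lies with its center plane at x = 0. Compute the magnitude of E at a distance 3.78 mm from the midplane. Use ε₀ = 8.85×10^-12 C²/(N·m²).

By symmetry E is perpendicular to the slab. A Gaussian pillbox from −3.78 mm to +3.78 mm (face area A) lies entirely within the slab.
Q_enc = ρ·(2x)·A and flux = 2EA, so 2EA = 2ρxA/ε₀ ⇒ E = |ρ|x/ε₀.
E = (3.49e-3)(0.00378)/(8.85×10^-12) = 1.49×10^6 N/C.

|E| ≈ 1.49e6 N/C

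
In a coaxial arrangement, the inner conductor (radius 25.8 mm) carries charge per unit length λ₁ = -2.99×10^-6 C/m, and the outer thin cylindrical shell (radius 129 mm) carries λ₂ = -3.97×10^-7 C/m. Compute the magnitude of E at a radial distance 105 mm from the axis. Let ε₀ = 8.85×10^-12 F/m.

Take a coaxial cylindrical Gaussian surface of radius r = 105 mm and length L (between the conductors, 25.8 mm < r < 129 mm).
The shell at 129 mm lies outside the Gaussian surface, so λ_enc = λ₁ = -2.99e-6 C/m.
Applying ∮E·dA = Q_enc/ε₀ with the end caps contributing no flux:
E = |λ_enc|/(2πε₀r) = (2.99×10^-6)/(2π·8.85×10^-12·0.105) = 5.12e5 N/C.

5.12×10^5 V/m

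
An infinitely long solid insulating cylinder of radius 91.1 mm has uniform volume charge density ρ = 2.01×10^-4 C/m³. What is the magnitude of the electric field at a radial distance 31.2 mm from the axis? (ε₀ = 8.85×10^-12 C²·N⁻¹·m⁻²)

|E| = 3.54×10^5 N/C

Coaxial Gaussian cylinder, radius r = 31.2 mm, length L (r < R).
Enclosed charge per unit length: λ_enc = ρ·πr² = (2.01e-4)π(0.0312)² = 6.147e-7 C/m.
Since E is radial and uniform over the curved surface, Φ = E·2πrL = Q_enc/ε₀ = λ_enc L/ε₀.
E = |λ_enc|/(2πε₀r) = (6.147e-7)/(2π·8.85×10^-12·0.0312) = 3.54e5 N/C.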